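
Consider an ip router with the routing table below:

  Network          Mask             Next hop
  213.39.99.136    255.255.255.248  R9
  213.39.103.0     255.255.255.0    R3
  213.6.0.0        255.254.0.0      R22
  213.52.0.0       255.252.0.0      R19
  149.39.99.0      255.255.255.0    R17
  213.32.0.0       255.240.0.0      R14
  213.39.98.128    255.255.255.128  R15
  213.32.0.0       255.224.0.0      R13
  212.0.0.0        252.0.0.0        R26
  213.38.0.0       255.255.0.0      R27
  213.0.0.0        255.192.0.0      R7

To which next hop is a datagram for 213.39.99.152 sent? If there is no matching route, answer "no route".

R14

Routes whose prefix contains 213.39.99.152:
  212.0.0.0/6 (212.0.0.0 - 215.255.255.255) -> R26
  213.0.0.0/10 (213.0.0.0 - 213.63.255.255) -> R7
  213.32.0.0/11 (213.32.0.0 - 213.63.255.255) -> R13
  213.32.0.0/12 (213.32.0.0 - 213.47.255.255) -> R14
More-specific entries that do NOT match:
  213.39.99.136/29 (213.39.99.136 - 213.39.99.143) does not contain 213.39.99.152
  213.39.98.128/25 (213.39.98.128 - 213.39.98.255) does not contain 213.39.99.152
  213.39.103.0/24 (213.39.103.0 - 213.39.103.255) does not contain 213.39.99.152
  149.39.99.0/24 (149.39.99.0 - 149.39.99.255) does not contain 213.39.99.152
  213.38.0.0/16 (213.38.0.0 - 213.38.255.255) does not contain 213.39.99.152
  213.6.0.0/15 (213.6.0.0 - 213.7.255.255) does not contain 213.39.99.152
  213.52.0.0/14 (213.52.0.0 - 213.55.255.255) does not contain 213.39.99.152
Longest matching prefix is /12 -> next hop R14.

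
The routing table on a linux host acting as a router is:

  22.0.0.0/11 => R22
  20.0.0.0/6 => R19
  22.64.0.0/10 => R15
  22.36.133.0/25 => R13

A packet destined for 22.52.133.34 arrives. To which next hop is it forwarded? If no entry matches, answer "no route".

R19

Routes whose prefix contains 22.52.133.34:
  20.0.0.0/6 (20.0.0.0 - 23.255.255.255) -> R19
More-specific entries that do NOT match:
  22.36.133.0/25 (22.36.133.0 - 22.36.133.127) does not contain 22.52.133.34
  22.0.0.0/11 (22.0.0.0 - 22.31.255.255) does not contain 22.52.133.34
  22.64.0.0/10 (22.64.0.0 - 22.127.255.255) does not contain 22.52.133.34
Longest matching prefix is /6 -> next hop R19.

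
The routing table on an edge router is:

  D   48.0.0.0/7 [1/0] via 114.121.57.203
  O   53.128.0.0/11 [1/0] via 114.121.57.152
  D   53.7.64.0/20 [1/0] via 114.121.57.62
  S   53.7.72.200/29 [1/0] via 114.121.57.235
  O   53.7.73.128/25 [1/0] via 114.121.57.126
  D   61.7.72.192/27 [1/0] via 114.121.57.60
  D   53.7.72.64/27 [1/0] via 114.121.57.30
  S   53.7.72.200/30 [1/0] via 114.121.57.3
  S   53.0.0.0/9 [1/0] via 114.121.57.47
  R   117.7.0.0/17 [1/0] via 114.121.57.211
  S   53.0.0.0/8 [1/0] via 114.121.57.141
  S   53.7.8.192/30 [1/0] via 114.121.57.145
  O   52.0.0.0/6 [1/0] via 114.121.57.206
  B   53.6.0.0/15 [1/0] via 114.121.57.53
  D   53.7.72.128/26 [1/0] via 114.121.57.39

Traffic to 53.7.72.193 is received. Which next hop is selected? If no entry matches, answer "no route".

Routes whose prefix contains 53.7.72.193:
  52.0.0.0/6 (52.0.0.0 - 55.255.255.255) -> 114.121.57.206
  53.0.0.0/8 (53.0.0.0 - 53.255.255.255) -> 114.121.57.141
  53.0.0.0/9 (53.0.0.0 - 53.127.255.255) -> 114.121.57.47
  53.6.0.0/15 (53.6.0.0 - 53.7.255.255) -> 114.121.57.53
  53.7.64.0/20 (53.7.64.0 - 53.7.79.255) -> 114.121.57.62
More-specific entries that do NOT match:
  53.7.72.200/30 (53.7.72.200 - 53.7.72.203) does not contain 53.7.72.193
  53.7.8.192/30 (53.7.8.192 - 53.7.8.195) does not contain 53.7.72.193
  53.7.72.200/29 (53.7.72.200 - 53.7.72.207) does not contain 53.7.72.193
  61.7.72.192/27 (61.7.72.192 - 61.7.72.223) does not contain 53.7.72.193
  53.7.72.64/27 (53.7.72.64 - 53.7.72.95) does not contain 53.7.72.193
  53.7.72.128/26 (53.7.72.128 - 53.7.72.191) does not contain 53.7.72.193
  53.7.73.128/25 (53.7.73.128 - 53.7.73.255) does not contain 53.7.72.193
Longest matching prefix is /20 -> next hop 114.121.57.62.

114.121.57.62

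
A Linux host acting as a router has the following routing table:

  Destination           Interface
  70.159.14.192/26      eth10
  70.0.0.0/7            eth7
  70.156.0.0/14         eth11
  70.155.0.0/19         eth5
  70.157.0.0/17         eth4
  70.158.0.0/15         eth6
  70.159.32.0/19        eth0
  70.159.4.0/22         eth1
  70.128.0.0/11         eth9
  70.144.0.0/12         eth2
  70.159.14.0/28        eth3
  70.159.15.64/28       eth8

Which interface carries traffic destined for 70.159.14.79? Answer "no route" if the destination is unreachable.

eth6

Routes whose prefix contains 70.159.14.79:
  70.0.0.0/7 (70.0.0.0 - 71.255.255.255) -> eth7
  70.128.0.0/11 (70.128.0.0 - 70.159.255.255) -> eth9
  70.144.0.0/12 (70.144.0.0 - 70.159.255.255) -> eth2
  70.156.0.0/14 (70.156.0.0 - 70.159.255.255) -> eth11
  70.158.0.0/15 (70.158.0.0 - 70.159.255.255) -> eth6
More-specific entries that do NOT match:
  70.159.14.0/28 (70.159.14.0 - 70.159.14.15) does not contain 70.159.14.79
  70.159.15.64/28 (70.159.15.64 - 70.159.15.79) does not contain 70.159.14.79
  70.159.14.192/26 (70.159.14.192 - 70.159.14.255) does not contain 70.159.14.79
  70.159.4.0/22 (70.159.4.0 - 70.159.7.255) does not contain 70.159.14.79
  70.155.0.0/19 (70.155.0.0 - 70.155.31.255) does not contain 70.159.14.79
  70.159.32.0/19 (70.159.32.0 - 70.159.63.255) does not contain 70.159.14.79
  70.157.0.0/17 (70.157.0.0 - 70.157.127.255) does not contain 70.159.14.79
Longest matching prefix is /15 -> interface eth6.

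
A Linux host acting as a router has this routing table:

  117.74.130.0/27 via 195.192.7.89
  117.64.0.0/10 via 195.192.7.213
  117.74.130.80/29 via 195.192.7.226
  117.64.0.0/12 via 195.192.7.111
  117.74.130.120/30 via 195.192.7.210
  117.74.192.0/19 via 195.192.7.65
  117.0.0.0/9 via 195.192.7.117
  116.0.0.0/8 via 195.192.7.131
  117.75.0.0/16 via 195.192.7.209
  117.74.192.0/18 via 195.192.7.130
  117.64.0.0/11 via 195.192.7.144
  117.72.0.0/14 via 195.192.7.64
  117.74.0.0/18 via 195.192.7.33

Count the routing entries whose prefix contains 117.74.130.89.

5

Prefixes containing 117.74.130.89:
  117.0.0.0/9 (117.0.0.0 - 117.127.255.255)
  117.64.0.0/10 (117.64.0.0 - 117.127.255.255)
  117.64.0.0/11 (117.64.0.0 - 117.95.255.255)
  117.64.0.0/12 (117.64.0.0 - 117.79.255.255)
  117.72.0.0/14 (117.72.0.0 - 117.75.255.255)
Total matching entries: 5.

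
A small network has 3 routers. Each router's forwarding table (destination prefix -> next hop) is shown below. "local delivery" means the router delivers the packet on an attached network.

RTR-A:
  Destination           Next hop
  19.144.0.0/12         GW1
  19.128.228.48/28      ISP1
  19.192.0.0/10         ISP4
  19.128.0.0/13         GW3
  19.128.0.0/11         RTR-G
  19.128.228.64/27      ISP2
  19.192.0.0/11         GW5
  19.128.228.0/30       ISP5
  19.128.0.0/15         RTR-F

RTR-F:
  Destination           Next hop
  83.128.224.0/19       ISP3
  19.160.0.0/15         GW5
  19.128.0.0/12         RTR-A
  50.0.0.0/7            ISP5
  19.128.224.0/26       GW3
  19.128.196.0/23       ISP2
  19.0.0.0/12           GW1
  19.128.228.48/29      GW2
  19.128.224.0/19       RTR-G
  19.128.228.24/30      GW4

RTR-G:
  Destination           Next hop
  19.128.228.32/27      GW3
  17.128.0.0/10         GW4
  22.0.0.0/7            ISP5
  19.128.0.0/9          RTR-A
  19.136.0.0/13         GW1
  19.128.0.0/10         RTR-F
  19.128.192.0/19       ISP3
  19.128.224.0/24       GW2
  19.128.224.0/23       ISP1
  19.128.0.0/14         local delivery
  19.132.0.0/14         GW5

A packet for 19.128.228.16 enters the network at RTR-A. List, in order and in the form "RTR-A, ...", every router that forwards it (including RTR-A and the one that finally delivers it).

At RTR-A: longest match for 19.128.228.16 is 19.128.0.0/15 -> RTR-F
At RTR-F: longest match for 19.128.228.16 is 19.128.224.0/19 -> RTR-G
At RTR-G: longest match for 19.128.228.16 is 19.128.0.0/14 -> local delivery

RTR-A, RTR-F, RTR-G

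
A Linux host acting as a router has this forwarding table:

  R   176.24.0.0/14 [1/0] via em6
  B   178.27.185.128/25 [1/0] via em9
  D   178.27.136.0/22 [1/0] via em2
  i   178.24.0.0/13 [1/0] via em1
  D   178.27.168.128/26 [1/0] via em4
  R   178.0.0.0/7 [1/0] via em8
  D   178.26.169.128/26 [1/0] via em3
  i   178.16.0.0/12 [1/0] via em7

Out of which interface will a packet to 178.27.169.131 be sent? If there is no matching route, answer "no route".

Routes whose prefix contains 178.27.169.131:
  178.0.0.0/7 (178.0.0.0 - 179.255.255.255) -> em8
  178.16.0.0/12 (178.16.0.0 - 178.31.255.255) -> em7
  178.24.0.0/13 (178.24.0.0 - 178.31.255.255) -> em1
More-specific entries that do NOT match:
  178.27.168.128/26 (178.27.168.128 - 178.27.168.191) does not contain 178.27.169.131
  178.26.169.128/26 (178.26.169.128 - 178.26.169.191) does not contain 178.27.169.131
  178.27.185.128/25 (178.27.185.128 - 178.27.185.255) does not contain 178.27.169.131
  178.27.136.0/22 (178.27.136.0 - 178.27.139.255) does not contain 178.27.169.131
  176.24.0.0/14 (176.24.0.0 - 176.27.255.255) does not contain 178.27.169.131
Longest matching prefix is /13 -> interface em1.

em1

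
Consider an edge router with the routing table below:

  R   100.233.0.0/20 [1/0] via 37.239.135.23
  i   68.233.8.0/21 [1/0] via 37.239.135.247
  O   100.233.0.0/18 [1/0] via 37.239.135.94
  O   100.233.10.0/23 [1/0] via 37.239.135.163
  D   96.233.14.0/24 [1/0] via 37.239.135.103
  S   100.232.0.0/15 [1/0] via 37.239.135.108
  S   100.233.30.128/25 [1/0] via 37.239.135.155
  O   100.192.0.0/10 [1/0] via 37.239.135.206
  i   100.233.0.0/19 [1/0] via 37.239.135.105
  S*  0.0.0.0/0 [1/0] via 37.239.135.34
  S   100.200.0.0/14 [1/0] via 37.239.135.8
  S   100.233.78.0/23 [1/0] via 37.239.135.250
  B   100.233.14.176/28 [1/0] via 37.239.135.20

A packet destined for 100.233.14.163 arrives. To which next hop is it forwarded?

Routes whose prefix contains 100.233.14.163:
  0.0.0.0/0 (default, matches everything) -> 37.239.135.34
  100.192.0.0/10 (100.192.0.0 - 100.255.255.255) -> 37.239.135.206
  100.232.0.0/15 (100.232.0.0 - 100.233.255.255) -> 37.239.135.108
  100.233.0.0/18 (100.233.0.0 - 100.233.63.255) -> 37.239.135.94
  100.233.0.0/19 (100.233.0.0 - 100.233.31.255) -> 37.239.135.105
  100.233.0.0/20 (100.233.0.0 - 100.233.15.255) -> 37.239.135.23
More-specific entries that do NOT match:
  100.233.14.176/28 (100.233.14.176 - 100.233.14.191) does not contain 100.233.14.163
  100.233.30.128/25 (100.233.30.128 - 100.233.30.255) does not contain 100.233.14.163
  96.233.14.0/24 (96.233.14.0 - 96.233.14.255) does not contain 100.233.14.163
  100.233.10.0/23 (100.233.10.0 - 100.233.11.255) does not contain 100.233.14.163
  100.233.78.0/23 (100.233.78.0 - 100.233.79.255) does not contain 100.233.14.163
  68.233.8.0/21 (68.233.8.0 - 68.233.15.255) does not contain 100.233.14.163
Longest matching prefix is /20 -> next hop 37.239.135.23.

37.239.135.23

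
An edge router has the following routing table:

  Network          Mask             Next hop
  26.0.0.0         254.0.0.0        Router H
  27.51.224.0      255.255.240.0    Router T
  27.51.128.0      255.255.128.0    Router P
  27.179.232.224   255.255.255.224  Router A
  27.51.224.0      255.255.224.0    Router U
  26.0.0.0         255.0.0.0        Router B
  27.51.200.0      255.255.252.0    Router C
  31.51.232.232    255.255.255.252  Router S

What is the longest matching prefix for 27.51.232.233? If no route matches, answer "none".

27.51.224.0/20

Entries matching 27.51.232.233:
  26.0.0.0/7 (26.0.0.0 - 27.255.255.255)
  27.51.128.0/17 (27.51.128.0 - 27.51.255.255)
  27.51.224.0/19 (27.51.224.0 - 27.51.255.255)
  27.51.224.0/20 (27.51.224.0 - 27.51.239.255)
Most specific is 27.51.224.0/20.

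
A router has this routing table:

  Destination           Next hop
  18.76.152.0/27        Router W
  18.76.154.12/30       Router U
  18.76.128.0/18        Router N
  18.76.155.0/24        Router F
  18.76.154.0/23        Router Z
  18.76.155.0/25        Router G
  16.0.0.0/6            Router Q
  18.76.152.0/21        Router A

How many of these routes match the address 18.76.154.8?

Prefixes containing 18.76.154.8:
  16.0.0.0/6 (16.0.0.0 - 19.255.255.255)
  18.76.128.0/18 (18.76.128.0 - 18.76.191.255)
  18.76.152.0/21 (18.76.152.0 - 18.76.159.255)
  18.76.154.0/23 (18.76.154.0 - 18.76.155.255)
Total matching entries: 4.

4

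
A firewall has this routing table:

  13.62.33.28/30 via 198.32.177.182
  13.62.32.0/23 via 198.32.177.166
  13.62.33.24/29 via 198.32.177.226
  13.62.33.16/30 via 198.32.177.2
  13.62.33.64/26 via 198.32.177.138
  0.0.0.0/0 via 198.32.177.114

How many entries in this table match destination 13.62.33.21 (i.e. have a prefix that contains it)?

Prefixes containing 13.62.33.21:
  0.0.0.0/0 (default, matches everything)
  13.62.32.0/23 (13.62.32.0 - 13.62.33.255)
Total matching entries: 2.

2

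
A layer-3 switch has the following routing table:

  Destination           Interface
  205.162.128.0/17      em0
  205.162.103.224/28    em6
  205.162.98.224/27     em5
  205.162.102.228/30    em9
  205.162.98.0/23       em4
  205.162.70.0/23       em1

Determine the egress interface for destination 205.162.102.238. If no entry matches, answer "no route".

no route

No entry's prefix contains 205.162.102.238; there is no default route.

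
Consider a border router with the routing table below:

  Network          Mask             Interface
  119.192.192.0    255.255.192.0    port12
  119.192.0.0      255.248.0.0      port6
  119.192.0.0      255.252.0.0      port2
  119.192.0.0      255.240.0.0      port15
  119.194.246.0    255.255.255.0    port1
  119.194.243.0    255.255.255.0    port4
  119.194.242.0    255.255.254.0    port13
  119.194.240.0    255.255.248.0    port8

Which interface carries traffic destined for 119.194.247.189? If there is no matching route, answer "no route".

Routes whose prefix contains 119.194.247.189:
  119.192.0.0/12 (119.192.0.0 - 119.207.255.255) -> port15
  119.192.0.0/13 (119.192.0.0 - 119.199.255.255) -> port6
  119.192.0.0/14 (119.192.0.0 - 119.195.255.255) -> port2
  119.194.240.0/21 (119.194.240.0 - 119.194.247.255) -> port8
More-specific entries that do NOT match:
  119.194.246.0/24 (119.194.246.0 - 119.194.246.255) does not contain 119.194.247.189
  119.194.243.0/24 (119.194.243.0 - 119.194.243.255) does not contain 119.194.247.189
  119.194.242.0/23 (119.194.242.0 - 119.194.243.255) does not contain 119.194.247.189
Longest matching prefix is /21 -> interface port8.

port8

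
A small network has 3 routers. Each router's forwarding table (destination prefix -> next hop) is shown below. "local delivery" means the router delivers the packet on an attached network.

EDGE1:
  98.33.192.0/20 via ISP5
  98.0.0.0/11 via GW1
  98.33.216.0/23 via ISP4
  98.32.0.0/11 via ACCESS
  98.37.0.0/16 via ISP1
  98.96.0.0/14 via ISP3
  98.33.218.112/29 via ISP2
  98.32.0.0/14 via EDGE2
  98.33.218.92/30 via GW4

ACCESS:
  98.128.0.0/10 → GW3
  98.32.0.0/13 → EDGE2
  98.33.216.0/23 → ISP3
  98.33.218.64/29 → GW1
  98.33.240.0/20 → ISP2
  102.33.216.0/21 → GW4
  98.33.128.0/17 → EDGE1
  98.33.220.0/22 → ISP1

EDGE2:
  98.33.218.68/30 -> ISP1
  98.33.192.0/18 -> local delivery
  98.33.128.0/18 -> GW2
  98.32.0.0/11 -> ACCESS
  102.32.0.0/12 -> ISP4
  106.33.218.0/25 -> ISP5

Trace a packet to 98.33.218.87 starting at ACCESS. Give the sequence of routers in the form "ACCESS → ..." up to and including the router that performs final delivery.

ACCESS → EDGE1 → EDGE2

At ACCESS: longest match for 98.33.218.87 is 98.33.128.0/17 -> EDGE1
At EDGE1: longest match for 98.33.218.87 is 98.32.0.0/14 -> EDGE2
At EDGE2: longest match for 98.33.218.87 is 98.33.192.0/18 -> local delivery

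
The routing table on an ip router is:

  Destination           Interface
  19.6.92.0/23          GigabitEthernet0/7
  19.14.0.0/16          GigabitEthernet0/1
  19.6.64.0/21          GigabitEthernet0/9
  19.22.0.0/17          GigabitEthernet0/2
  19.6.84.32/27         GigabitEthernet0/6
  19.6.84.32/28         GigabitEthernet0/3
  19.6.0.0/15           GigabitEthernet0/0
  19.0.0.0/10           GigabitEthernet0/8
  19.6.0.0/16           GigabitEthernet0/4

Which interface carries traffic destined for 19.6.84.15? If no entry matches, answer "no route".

Routes whose prefix contains 19.6.84.15:
  19.0.0.0/10 (19.0.0.0 - 19.63.255.255) -> GigabitEthernet0/8
  19.6.0.0/15 (19.6.0.0 - 19.7.255.255) -> GigabitEthernet0/0
  19.6.0.0/16 (19.6.0.0 - 19.6.255.255) -> GigabitEthernet0/4
More-specific entries that do NOT match:
  19.6.84.32/28 (19.6.84.32 - 19.6.84.47) does not contain 19.6.84.15
  19.6.84.32/27 (19.6.84.32 - 19.6.84.63) does not contain 19.6.84.15
  19.6.92.0/23 (19.6.92.0 - 19.6.93.255) does not contain 19.6.84.15
  19.6.64.0/21 (19.6.64.0 - 19.6.71.255) does not contain 19.6.84.15
  19.22.0.0/17 (19.22.0.0 - 19.22.127.255) does not contain 19.6.84.15
Longest matching prefix is /16 -> interface GigabitEthernet0/4.

GigabitEthernet0/4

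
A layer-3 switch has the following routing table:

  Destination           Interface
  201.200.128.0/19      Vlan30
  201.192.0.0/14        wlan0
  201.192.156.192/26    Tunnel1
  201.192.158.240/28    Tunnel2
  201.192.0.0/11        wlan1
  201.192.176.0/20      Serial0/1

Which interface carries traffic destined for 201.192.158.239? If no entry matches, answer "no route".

wlan0

Routes whose prefix contains 201.192.158.239:
  201.192.0.0/11 (201.192.0.0 - 201.223.255.255) -> wlan1
  201.192.0.0/14 (201.192.0.0 - 201.195.255.255) -> wlan0
More-specific entries that do NOT match:
  201.192.158.240/28 (201.192.158.240 - 201.192.158.255) does not contain 201.192.158.239
  201.192.156.192/26 (201.192.156.192 - 201.192.156.255) does not contain 201.192.158.239
  201.192.176.0/20 (201.192.176.0 - 201.192.191.255) does not contain 201.192.158.239
  201.200.128.0/19 (201.200.128.0 - 201.200.159.255) does not contain 201.192.158.239
Longest matching prefix is /14 -> interface wlan0.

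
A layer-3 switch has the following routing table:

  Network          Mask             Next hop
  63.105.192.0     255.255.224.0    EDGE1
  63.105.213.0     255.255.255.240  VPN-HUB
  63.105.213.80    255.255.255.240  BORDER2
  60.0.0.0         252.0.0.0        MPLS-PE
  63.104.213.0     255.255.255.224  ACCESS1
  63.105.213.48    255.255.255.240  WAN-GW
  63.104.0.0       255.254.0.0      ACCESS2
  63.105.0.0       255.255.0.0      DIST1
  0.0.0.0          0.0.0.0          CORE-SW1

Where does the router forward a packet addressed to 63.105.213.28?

Routes whose prefix contains 63.105.213.28:
  0.0.0.0/0 (default, matches everything) -> CORE-SW1
  60.0.0.0/6 (60.0.0.0 - 63.255.255.255) -> MPLS-PE
  63.104.0.0/15 (63.104.0.0 - 63.105.255.255) -> ACCESS2
  63.105.0.0/16 (63.105.0.0 - 63.105.255.255) -> DIST1
  63.105.192.0/19 (63.105.192.0 - 63.105.223.255) -> EDGE1
More-specific entries that do NOT match:
  63.105.213.0/28 (63.105.213.0 - 63.105.213.15) does not contain 63.105.213.28
  63.105.213.80/28 (63.105.213.80 - 63.105.213.95) does not contain 63.105.213.28
  63.105.213.48/28 (63.105.213.48 - 63.105.213.63) does not contain 63.105.213.28
  63.104.213.0/27 (63.104.213.0 - 63.104.213.31) does not contain 63.105.213.28
Longest matching prefix is /19 -> next hop EDGE1.

EDGE1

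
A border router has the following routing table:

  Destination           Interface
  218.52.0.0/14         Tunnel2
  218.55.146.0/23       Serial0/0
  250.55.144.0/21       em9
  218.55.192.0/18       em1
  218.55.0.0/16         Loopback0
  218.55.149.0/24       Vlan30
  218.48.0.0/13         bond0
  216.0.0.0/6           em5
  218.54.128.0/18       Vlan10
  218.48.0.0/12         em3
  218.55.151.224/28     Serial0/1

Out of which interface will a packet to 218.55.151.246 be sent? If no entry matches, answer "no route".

Loopback0

Routes whose prefix contains 218.55.151.246:
  216.0.0.0/6 (216.0.0.0 - 219.255.255.255) -> em5
  218.48.0.0/12 (218.48.0.0 - 218.63.255.255) -> em3
  218.48.0.0/13 (218.48.0.0 - 218.55.255.255) -> bond0
  218.52.0.0/14 (218.52.0.0 - 218.55.255.255) -> Tunnel2
  218.55.0.0/16 (218.55.0.0 - 218.55.255.255) -> Loopback0
More-specific entries that do NOT match:
  218.55.151.224/28 (218.55.151.224 - 218.55.151.239) does not contain 218.55.151.246
  218.55.149.0/24 (218.55.149.0 - 218.55.149.255) does not contain 218.55.151.246
  218.55.146.0/23 (218.55.146.0 - 218.55.147.255) does not contain 218.55.151.246
  250.55.144.0/21 (250.55.144.0 - 250.55.151.255) does not contain 218.55.151.246
  218.55.192.0/18 (218.55.192.0 - 218.55.255.255) does not contain 218.55.151.246
  218.54.128.0/18 (218.54.128.0 - 218.54.191.255) does not contain 218.55.151.246
Longest matching prefix is /16 -> interface Loopback0.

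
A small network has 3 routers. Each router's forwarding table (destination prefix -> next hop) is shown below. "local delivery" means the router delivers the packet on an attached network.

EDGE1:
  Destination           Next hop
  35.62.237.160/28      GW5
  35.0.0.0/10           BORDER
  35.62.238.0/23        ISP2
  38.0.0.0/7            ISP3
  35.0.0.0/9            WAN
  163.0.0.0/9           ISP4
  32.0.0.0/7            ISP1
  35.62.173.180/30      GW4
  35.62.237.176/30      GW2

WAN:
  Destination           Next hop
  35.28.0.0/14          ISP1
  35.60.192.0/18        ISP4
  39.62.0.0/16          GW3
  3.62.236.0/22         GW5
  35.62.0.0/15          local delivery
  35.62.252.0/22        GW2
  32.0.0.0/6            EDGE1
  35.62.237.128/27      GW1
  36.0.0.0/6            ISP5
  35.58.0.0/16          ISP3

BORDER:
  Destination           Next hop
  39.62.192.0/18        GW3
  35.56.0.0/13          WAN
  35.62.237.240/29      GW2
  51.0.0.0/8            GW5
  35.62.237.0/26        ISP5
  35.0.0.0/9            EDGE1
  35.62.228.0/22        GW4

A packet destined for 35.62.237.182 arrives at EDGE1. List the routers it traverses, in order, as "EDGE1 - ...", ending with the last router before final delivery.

EDGE1 - BORDER - WAN

At EDGE1: longest match for 35.62.237.182 is 35.0.0.0/10 -> BORDER
At BORDER: longest match for 35.62.237.182 is 35.56.0.0/13 -> WAN
At WAN: longest match for 35.62.237.182 is 35.62.0.0/15 -> local delivery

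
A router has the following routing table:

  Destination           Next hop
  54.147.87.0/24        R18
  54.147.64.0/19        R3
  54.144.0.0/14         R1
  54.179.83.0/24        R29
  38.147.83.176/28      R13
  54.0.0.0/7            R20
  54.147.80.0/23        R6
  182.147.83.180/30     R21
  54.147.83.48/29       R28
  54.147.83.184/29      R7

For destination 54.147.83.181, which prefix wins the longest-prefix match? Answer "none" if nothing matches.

Entries matching 54.147.83.181:
  54.0.0.0/7 (54.0.0.0 - 55.255.255.255)
  54.144.0.0/14 (54.144.0.0 - 54.147.255.255)
  54.147.64.0/19 (54.147.64.0 - 54.147.95.255)
Most specific is 54.147.64.0/19.

54.147.64.0/19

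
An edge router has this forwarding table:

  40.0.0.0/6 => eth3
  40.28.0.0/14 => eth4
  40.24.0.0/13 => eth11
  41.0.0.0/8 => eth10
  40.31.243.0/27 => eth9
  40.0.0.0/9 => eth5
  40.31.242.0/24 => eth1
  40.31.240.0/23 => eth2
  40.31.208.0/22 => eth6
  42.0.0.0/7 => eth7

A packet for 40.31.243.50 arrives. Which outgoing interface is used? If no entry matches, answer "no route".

Routes whose prefix contains 40.31.243.50:
  40.0.0.0/6 (40.0.0.0 - 43.255.255.255) -> eth3
  40.0.0.0/9 (40.0.0.0 - 40.127.255.255) -> eth5
  40.24.0.0/13 (40.24.0.0 - 40.31.255.255) -> eth11
  40.28.0.0/14 (40.28.0.0 - 40.31.255.255) -> eth4
More-specific entries that do NOT match:
  40.31.243.0/27 (40.31.243.0 - 40.31.243.31) does not contain 40.31.243.50
  40.31.242.0/24 (40.31.242.0 - 40.31.242.255) does not contain 40.31.243.50
  40.31.240.0/23 (40.31.240.0 - 40.31.241.255) does not contain 40.31.243.50
  40.31.208.0/22 (40.31.208.0 - 40.31.211.255) does not contain 40.31.243.50
Longest matching prefix is /14 -> interface eth4.

eth4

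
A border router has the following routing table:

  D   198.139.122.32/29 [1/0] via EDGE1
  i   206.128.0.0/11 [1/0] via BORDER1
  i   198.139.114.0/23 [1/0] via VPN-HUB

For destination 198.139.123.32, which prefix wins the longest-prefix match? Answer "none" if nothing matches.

none

198.139.123.32 is outside every listed prefix and there is no default route.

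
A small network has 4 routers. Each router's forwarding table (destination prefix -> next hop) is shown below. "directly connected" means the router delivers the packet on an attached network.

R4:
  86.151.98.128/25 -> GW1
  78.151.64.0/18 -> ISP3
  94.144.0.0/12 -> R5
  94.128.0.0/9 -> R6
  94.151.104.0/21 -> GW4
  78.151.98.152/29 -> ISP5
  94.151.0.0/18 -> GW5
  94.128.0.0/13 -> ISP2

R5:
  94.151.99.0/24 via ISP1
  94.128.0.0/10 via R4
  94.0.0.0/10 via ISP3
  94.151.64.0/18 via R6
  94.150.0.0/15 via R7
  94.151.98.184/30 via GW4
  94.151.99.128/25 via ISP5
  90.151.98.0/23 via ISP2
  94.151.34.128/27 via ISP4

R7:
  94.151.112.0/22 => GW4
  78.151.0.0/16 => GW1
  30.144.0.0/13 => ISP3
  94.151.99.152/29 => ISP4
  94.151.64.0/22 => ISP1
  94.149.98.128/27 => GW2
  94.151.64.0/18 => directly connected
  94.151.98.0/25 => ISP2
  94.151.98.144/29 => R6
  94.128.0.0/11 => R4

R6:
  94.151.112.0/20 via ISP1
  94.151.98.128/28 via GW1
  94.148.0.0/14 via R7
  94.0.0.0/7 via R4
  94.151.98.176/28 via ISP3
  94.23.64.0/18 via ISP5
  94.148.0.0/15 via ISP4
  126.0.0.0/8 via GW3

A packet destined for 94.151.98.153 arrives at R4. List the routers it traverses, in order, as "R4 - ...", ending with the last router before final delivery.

At R4: longest match for 94.151.98.153 is 94.144.0.0/12 -> R5
At R5: longest match for 94.151.98.153 is 94.151.64.0/18 -> R6
At R6: longest match for 94.151.98.153 is 94.148.0.0/14 -> R7
At R7: longest match for 94.151.98.153 is 94.151.64.0/18 -> directly connected

R4 - R5 - R6 - R7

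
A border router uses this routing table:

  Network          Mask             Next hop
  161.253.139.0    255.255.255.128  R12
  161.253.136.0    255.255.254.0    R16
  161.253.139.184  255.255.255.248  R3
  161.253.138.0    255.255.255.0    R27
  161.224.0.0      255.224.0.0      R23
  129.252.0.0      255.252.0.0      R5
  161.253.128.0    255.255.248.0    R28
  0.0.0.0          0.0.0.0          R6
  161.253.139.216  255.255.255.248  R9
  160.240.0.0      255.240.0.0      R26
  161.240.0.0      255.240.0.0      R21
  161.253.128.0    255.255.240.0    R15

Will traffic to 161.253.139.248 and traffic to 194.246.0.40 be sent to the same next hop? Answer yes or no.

161.253.139.248: longest match 161.253.128.0/20 -> R15
194.246.0.40: longest match 0.0.0.0/0 -> R6

no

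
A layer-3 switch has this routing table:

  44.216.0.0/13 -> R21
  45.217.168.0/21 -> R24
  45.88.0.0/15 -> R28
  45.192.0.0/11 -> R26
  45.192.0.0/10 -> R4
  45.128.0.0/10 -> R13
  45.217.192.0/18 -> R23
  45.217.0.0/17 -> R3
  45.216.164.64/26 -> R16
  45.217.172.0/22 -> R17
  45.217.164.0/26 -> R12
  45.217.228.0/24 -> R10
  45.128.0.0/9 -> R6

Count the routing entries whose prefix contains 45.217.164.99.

Prefixes containing 45.217.164.99:
  45.128.0.0/9 (45.128.0.0 - 45.255.255.255)
  45.192.0.0/10 (45.192.0.0 - 45.255.255.255)
  45.192.0.0/11 (45.192.0.0 - 45.223.255.255)
Total matching entries: 3.

3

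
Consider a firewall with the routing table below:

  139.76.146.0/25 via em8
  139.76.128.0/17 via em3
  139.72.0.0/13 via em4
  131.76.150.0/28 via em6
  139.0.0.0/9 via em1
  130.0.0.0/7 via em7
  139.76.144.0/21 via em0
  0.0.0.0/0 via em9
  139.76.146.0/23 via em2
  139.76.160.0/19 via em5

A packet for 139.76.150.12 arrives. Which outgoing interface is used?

em0

Routes whose prefix contains 139.76.150.12:
  0.0.0.0/0 (default, matches everything) -> em9
  139.0.0.0/9 (139.0.0.0 - 139.127.255.255) -> em1
  139.72.0.0/13 (139.72.0.0 - 139.79.255.255) -> em4
  139.76.128.0/17 (139.76.128.0 - 139.76.255.255) -> em3
  139.76.144.0/21 (139.76.144.0 - 139.76.151.255) -> em0
More-specific entries that do NOT match:
  131.76.150.0/28 (131.76.150.0 - 131.76.150.15) does not contain 139.76.150.12
  139.76.146.0/25 (139.76.146.0 - 139.76.146.127) does not contain 139.76.150.12
  139.76.146.0/23 (139.76.146.0 - 139.76.147.255) does not contain 139.76.150.12
Longest matching prefix is /21 -> interface em0.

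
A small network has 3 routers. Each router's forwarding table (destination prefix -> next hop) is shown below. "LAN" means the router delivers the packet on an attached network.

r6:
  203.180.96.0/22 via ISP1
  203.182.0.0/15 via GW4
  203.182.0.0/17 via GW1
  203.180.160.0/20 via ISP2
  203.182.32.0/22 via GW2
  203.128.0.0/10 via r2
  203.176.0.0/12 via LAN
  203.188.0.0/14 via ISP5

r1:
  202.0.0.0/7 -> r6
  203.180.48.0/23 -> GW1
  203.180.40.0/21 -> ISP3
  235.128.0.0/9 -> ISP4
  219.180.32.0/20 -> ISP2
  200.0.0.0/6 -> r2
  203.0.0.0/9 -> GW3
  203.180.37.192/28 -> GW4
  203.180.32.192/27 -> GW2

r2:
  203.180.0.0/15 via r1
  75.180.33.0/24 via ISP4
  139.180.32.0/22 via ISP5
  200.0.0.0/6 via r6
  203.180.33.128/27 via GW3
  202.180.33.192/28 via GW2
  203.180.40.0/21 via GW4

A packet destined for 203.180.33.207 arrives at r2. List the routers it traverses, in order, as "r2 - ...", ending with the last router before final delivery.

At r2: longest match for 203.180.33.207 is 203.180.0.0/15 -> r1
At r1: longest match for 203.180.33.207 is 202.0.0.0/7 -> r6
At r6: longest match for 203.180.33.207 is 203.176.0.0/12 -> LAN

r2 - r1 - r6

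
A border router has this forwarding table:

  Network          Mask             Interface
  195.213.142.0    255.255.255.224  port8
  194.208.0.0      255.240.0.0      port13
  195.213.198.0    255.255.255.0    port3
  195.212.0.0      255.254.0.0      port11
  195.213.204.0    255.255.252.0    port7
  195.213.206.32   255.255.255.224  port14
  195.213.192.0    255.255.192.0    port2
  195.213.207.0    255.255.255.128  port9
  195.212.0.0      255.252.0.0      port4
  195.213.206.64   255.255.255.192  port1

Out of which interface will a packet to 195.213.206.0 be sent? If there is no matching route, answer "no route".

port7

Routes whose prefix contains 195.213.206.0:
  195.212.0.0/14 (195.212.0.0 - 195.215.255.255) -> port4
  195.212.0.0/15 (195.212.0.0 - 195.213.255.255) -> port11
  195.213.192.0/18 (195.213.192.0 - 195.213.255.255) -> port2
  195.213.204.0/22 (195.213.204.0 - 195.213.207.255) -> port7
More-specific entries that do NOT match:
  195.213.142.0/27 (195.213.142.0 - 195.213.142.31) does not contain 195.213.206.0
  195.213.206.32/27 (195.213.206.32 - 195.213.206.63) does not contain 195.213.206.0
  195.213.206.64/26 (195.213.206.64 - 195.213.206.127) does not contain 195.213.206.0
  195.213.207.0/25 (195.213.207.0 - 195.213.207.127) does not contain 195.213.206.0
  195.213.198.0/24 (195.213.198.0 - 195.213.198.255) does not contain 195.213.206.0
Longest matching prefix is /22 -> interface port7.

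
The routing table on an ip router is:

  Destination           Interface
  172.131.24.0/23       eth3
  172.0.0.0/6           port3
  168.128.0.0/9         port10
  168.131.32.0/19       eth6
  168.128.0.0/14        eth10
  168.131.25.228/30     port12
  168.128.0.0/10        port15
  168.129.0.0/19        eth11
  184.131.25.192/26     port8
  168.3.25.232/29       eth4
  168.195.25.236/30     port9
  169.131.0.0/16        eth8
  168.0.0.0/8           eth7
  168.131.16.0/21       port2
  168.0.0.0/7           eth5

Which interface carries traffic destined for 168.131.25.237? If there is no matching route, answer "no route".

Routes whose prefix contains 168.131.25.237:
  168.0.0.0/7 (168.0.0.0 - 169.255.255.255) -> eth5
  168.0.0.0/8 (168.0.0.0 - 168.255.255.255) -> eth7
  168.128.0.0/9 (168.128.0.0 - 168.255.255.255) -> port10
  168.128.0.0/10 (168.128.0.0 - 168.191.255.255) -> port15
  168.128.0.0/14 (168.128.0.0 - 168.131.255.255) -> eth10
More-specific entries that do NOT match:
  168.131.25.228/30 (168.131.25.228 - 168.131.25.231) does not contain 168.131.25.237
  168.195.25.236/30 (168.195.25.236 - 168.195.25.239) does not contain 168.131.25.237
  168.3.25.232/29 (168.3.25.232 - 168.3.25.239) does not contain 168.131.25.237
  184.131.25.192/26 (184.131.25.192 - 184.131.25.255) does not contain 168.131.25.237
  172.131.24.0/23 (172.131.24.0 - 172.131.25.255) does not contain 168.131.25.237
  168.131.16.0/21 (168.131.16.0 - 168.131.23.255) does not contain 168.131.25.237
  168.131.32.0/19 (168.131.32.0 - 168.131.63.255) does not contain 168.131.25.237
  168.129.0.0/19 (168.129.0.0 - 168.129.31.255) does not contain 168.131.25.237
  169.131.0.0/16 (169.131.0.0 - 169.131.255.255) does not contain 168.131.25.237
Longest matching prefix is /14 -> interface eth10.

eth10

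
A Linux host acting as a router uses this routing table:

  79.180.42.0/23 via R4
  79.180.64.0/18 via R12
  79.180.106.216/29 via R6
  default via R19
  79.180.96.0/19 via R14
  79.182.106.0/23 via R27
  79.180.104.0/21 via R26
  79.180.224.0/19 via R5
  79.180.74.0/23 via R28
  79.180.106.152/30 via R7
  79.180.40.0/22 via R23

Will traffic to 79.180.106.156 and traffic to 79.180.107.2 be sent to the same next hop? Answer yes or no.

79.180.106.156: longest match 79.180.104.0/21 -> R26
79.180.107.2: longest match 79.180.104.0/21 -> R26

yes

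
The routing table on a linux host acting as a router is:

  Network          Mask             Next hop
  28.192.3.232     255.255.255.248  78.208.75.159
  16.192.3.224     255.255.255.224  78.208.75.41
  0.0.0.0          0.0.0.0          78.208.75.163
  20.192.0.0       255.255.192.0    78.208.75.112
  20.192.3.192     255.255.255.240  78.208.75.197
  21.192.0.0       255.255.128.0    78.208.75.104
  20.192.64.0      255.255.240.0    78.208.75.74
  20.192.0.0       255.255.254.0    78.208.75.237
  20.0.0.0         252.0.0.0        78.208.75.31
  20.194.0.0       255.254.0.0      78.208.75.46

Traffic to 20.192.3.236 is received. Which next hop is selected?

Routes whose prefix contains 20.192.3.236:
  0.0.0.0/0 (default, matches everything) -> 78.208.75.163
  20.0.0.0/6 (20.0.0.0 - 23.255.255.255) -> 78.208.75.31
  20.192.0.0/18 (20.192.0.0 - 20.192.63.255) -> 78.208.75.112
More-specific entries that do NOT match:
  28.192.3.232/29 (28.192.3.232 - 28.192.3.239) does not contain 20.192.3.236
  20.192.3.192/28 (20.192.3.192 - 20.192.3.207) does not contain 20.192.3.236
  16.192.3.224/27 (16.192.3.224 - 16.192.3.255) does not contain 20.192.3.236
  20.192.0.0/23 (20.192.0.0 - 20.192.1.255) does not contain 20.192.3.236
  20.192.64.0/20 (20.192.64.0 - 20.192.79.255) does not contain 20.192.3.236
Longest matching prefix is /18 -> next hop 78.208.75.112.

78.208.75.112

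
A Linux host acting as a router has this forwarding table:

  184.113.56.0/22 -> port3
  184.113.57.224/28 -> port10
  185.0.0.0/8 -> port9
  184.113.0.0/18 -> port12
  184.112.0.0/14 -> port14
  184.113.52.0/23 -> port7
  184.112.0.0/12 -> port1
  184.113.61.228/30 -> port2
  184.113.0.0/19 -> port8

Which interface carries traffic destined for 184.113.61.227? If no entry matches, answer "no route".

Routes whose prefix contains 184.113.61.227:
  184.112.0.0/12 (184.112.0.0 - 184.127.255.255) -> port1
  184.112.0.0/14 (184.112.0.0 - 184.115.255.255) -> port14
  184.113.0.0/18 (184.113.0.0 - 184.113.63.255) -> port12
More-specific entries that do NOT match:
  184.113.61.228/30 (184.113.61.228 - 184.113.61.231) does not contain 184.113.61.227
  184.113.57.224/28 (184.113.57.224 - 184.113.57.239) does not contain 184.113.61.227
  184.113.52.0/23 (184.113.52.0 - 184.113.53.255) does not contain 184.113.61.227
  184.113.56.0/22 (184.113.56.0 - 184.113.59.255) does not contain 184.113.61.227
  184.113.0.0/19 (184.113.0.0 - 184.113.31.255) does not contain 184.113.61.227
Longest matching prefix is /18 -> interface port12.

port12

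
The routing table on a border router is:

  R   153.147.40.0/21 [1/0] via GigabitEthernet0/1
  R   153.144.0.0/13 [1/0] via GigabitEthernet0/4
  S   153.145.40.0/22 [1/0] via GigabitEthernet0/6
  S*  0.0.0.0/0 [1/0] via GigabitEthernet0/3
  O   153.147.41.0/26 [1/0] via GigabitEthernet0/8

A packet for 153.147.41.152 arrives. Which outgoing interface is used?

GigabitEthernet0/1

Routes whose prefix contains 153.147.41.152:
  0.0.0.0/0 (default, matches everything) -> GigabitEthernet0/3
  153.144.0.0/13 (153.144.0.0 - 153.151.255.255) -> GigabitEthernet0/4
  153.147.40.0/21 (153.147.40.0 - 153.147.47.255) -> GigabitEthernet0/1
More-specific entries that do NOT match:
  153.147.41.0/26 (153.147.41.0 - 153.147.41.63) does not contain 153.147.41.152
  153.145.40.0/22 (153.145.40.0 - 153.145.43.255) does not contain 153.147.41.152
Longest matching prefix is /21 -> interface GigabitEthernet0/1.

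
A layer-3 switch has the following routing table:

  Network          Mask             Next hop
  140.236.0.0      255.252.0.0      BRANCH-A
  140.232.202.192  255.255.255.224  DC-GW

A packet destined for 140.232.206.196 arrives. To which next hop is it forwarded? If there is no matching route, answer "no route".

no route

No entry's prefix contains 140.232.206.196; there is no default route.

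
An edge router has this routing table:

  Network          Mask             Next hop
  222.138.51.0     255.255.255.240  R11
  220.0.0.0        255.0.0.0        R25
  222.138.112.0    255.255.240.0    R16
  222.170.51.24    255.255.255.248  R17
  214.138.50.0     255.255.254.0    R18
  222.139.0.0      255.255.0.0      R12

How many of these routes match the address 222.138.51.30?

0

No listed prefix contains 222.138.51.30.
Total matching entries: 0.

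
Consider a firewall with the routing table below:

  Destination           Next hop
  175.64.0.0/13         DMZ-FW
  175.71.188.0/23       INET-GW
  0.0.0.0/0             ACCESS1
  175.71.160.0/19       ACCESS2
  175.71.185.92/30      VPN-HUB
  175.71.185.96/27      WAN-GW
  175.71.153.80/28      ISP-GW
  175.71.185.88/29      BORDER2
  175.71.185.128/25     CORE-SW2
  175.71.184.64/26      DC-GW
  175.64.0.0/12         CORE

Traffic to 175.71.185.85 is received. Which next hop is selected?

ACCESS2

Routes whose prefix contains 175.71.185.85:
  0.0.0.0/0 (default, matches everything) -> ACCESS1
  175.64.0.0/12 (175.64.0.0 - 175.79.255.255) -> CORE
  175.64.0.0/13 (175.64.0.0 - 175.71.255.255) -> DMZ-FW
  175.71.160.0/19 (175.71.160.0 - 175.71.191.255) -> ACCESS2
More-specific entries that do NOT match:
  175.71.185.92/30 (175.71.185.92 - 175.71.185.95) does not contain 175.71.185.85
  175.71.185.88/29 (175.71.185.88 - 175.71.185.95) does not contain 175.71.185.85
  175.71.153.80/28 (175.71.153.80 - 175.71.153.95) does not contain 175.71.185.85
  175.71.185.96/27 (175.71.185.96 - 175.71.185.127) does not contain 175.71.185.85
  175.71.184.64/26 (175.71.184.64 - 175.71.184.127) does not contain 175.71.185.85
  175.71.185.128/25 (175.71.185.128 - 175.71.185.255) does not contain 175.71.185.85
  175.71.188.0/23 (175.71.188.0 - 175.71.189.255) does not contain 175.71.185.85
Longest matching prefix is /19 -> next hop ACCESS2.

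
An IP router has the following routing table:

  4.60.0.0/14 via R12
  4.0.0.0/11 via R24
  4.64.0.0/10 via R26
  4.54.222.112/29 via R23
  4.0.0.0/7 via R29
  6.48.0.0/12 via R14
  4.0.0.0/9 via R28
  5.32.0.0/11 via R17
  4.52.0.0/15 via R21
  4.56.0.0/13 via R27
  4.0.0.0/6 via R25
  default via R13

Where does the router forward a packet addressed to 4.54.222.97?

Routes whose prefix contains 4.54.222.97:
  0.0.0.0/0 (default, matches everything) -> R13
  4.0.0.0/6 (4.0.0.0 - 7.255.255.255) -> R25
  4.0.0.0/7 (4.0.0.0 - 5.255.255.255) -> R29
  4.0.0.0/9 (4.0.0.0 - 4.127.255.255) -> R28
More-specific entries that do NOT match:
  4.54.222.112/29 (4.54.222.112 - 4.54.222.119) does not contain 4.54.222.97
  4.52.0.0/15 (4.52.0.0 - 4.53.255.255) does not contain 4.54.222.97
  4.60.0.0/14 (4.60.0.0 - 4.63.255.255) does not contain 4.54.222.97
  4.56.0.0/13 (4.56.0.0 - 4.63.255.255) does not contain 4.54.222.97
  6.48.0.0/12 (6.48.0.0 - 6.63.255.255) does not contain 4.54.222.97
  4.0.0.0/11 (4.0.0.0 - 4.31.255.255) does not contain 4.54.222.97
  5.32.0.0/11 (5.32.0.0 - 5.63.255.255) does not contain 4.54.222.97
  4.64.0.0/10 (4.64.0.0 - 4.127.255.255) does not contain 4.54.222.97
Longest matching prefix is /9 -> next hop R28.

R28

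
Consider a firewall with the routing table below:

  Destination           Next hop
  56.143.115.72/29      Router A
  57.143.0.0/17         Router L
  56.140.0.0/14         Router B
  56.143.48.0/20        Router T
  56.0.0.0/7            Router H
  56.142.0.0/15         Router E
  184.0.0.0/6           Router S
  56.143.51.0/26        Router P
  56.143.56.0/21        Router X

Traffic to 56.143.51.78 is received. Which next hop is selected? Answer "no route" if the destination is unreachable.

Routes whose prefix contains 56.143.51.78:
  56.0.0.0/7 (56.0.0.0 - 57.255.255.255) -> Router H
  56.140.0.0/14 (56.140.0.0 - 56.143.255.255) -> Router B
  56.142.0.0/15 (56.142.0.0 - 56.143.255.255) -> Router E
  56.143.48.0/20 (56.143.48.0 - 56.143.63.255) -> Router T
More-specific entries that do NOT match:
  56.143.115.72/29 (56.143.115.72 - 56.143.115.79) does not contain 56.143.51.78
  56.143.51.0/26 (56.143.51.0 - 56.143.51.63) does not contain 56.143.51.78
  56.143.56.0/21 (56.143.56.0 - 56.143.63.255) does not contain 56.143.51.78
Longest matching prefix is /20 -> next hop Router T.

Router T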